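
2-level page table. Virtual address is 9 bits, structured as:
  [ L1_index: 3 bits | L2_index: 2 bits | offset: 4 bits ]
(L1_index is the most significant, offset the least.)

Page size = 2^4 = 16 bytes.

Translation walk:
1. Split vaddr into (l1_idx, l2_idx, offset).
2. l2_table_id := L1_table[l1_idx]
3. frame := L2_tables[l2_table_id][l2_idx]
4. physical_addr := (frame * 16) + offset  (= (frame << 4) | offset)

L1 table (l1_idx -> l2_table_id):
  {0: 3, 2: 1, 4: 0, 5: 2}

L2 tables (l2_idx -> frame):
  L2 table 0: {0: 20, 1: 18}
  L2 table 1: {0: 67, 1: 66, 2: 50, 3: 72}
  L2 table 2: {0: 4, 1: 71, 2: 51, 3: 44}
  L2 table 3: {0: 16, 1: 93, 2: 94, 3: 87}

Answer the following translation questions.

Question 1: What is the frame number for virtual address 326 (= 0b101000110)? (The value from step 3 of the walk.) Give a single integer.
Answer: 4

Derivation:
vaddr = 326: l1_idx=5, l2_idx=0
L1[5] = 2; L2[2][0] = 4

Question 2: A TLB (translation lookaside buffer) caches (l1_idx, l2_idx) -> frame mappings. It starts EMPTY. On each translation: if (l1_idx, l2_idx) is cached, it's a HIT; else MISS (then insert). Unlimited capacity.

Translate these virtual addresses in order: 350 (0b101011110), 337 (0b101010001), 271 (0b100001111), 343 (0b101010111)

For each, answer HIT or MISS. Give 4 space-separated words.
Answer: MISS HIT MISS HIT

Derivation:
vaddr=350: (5,1) not in TLB -> MISS, insert
vaddr=337: (5,1) in TLB -> HIT
vaddr=271: (4,0) not in TLB -> MISS, insert
vaddr=343: (5,1) in TLB -> HIT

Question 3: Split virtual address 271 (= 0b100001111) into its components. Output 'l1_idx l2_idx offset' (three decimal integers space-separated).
Answer: 4 0 15

Derivation:
vaddr = 271 = 0b100001111
  top 3 bits -> l1_idx = 4
  next 2 bits -> l2_idx = 0
  bottom 4 bits -> offset = 15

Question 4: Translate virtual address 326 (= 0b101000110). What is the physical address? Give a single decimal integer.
vaddr = 326 = 0b101000110
Split: l1_idx=5, l2_idx=0, offset=6
L1[5] = 2
L2[2][0] = 4
paddr = 4 * 16 + 6 = 70

Answer: 70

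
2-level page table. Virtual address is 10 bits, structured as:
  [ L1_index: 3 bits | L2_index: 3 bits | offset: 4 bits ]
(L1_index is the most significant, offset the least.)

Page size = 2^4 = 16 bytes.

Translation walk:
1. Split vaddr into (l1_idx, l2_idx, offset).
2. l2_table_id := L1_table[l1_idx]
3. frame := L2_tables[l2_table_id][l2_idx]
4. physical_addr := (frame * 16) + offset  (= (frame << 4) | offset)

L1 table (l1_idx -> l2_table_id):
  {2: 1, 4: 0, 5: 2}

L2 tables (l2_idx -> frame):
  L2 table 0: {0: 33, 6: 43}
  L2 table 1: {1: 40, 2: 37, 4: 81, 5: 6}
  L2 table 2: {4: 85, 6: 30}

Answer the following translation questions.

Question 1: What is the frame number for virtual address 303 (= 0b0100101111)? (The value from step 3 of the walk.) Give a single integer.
vaddr = 303: l1_idx=2, l2_idx=2
L1[2] = 1; L2[1][2] = 37

Answer: 37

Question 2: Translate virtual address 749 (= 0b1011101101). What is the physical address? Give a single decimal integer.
Answer: 493

Derivation:
vaddr = 749 = 0b1011101101
Split: l1_idx=5, l2_idx=6, offset=13
L1[5] = 2
L2[2][6] = 30
paddr = 30 * 16 + 13 = 493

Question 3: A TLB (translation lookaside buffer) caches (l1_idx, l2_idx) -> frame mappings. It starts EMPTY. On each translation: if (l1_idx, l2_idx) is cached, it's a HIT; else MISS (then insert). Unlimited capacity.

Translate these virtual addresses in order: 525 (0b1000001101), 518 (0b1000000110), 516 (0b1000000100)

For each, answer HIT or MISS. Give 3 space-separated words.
vaddr=525: (4,0) not in TLB -> MISS, insert
vaddr=518: (4,0) in TLB -> HIT
vaddr=516: (4,0) in TLB -> HIT

Answer: MISS HIT HIT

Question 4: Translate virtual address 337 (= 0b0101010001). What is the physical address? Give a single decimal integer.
vaddr = 337 = 0b0101010001
Split: l1_idx=2, l2_idx=5, offset=1
L1[2] = 1
L2[1][5] = 6
paddr = 6 * 16 + 1 = 97

Answer: 97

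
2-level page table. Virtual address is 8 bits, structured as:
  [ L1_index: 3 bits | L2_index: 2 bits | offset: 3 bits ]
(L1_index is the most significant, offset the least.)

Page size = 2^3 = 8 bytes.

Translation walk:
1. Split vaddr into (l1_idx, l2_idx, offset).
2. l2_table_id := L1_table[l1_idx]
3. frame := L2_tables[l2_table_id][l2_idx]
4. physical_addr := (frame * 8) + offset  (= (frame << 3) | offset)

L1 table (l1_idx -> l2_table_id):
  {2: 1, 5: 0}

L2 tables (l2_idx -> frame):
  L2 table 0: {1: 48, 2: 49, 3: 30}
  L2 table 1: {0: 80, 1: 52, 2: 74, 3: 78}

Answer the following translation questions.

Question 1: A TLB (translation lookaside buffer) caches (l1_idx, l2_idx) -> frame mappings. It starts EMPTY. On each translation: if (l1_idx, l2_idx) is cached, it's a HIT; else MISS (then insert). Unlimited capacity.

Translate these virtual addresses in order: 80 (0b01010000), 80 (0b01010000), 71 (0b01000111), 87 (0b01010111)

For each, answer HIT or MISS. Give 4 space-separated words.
vaddr=80: (2,2) not in TLB -> MISS, insert
vaddr=80: (2,2) in TLB -> HIT
vaddr=71: (2,0) not in TLB -> MISS, insert
vaddr=87: (2,2) in TLB -> HIT

Answer: MISS HIT MISS HIT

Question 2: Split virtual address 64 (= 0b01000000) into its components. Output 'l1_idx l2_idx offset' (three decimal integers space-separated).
Answer: 2 0 0

Derivation:
vaddr = 64 = 0b01000000
  top 3 bits -> l1_idx = 2
  next 2 bits -> l2_idx = 0
  bottom 3 bits -> offset = 0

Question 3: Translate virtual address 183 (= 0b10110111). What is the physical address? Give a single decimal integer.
Answer: 399

Derivation:
vaddr = 183 = 0b10110111
Split: l1_idx=5, l2_idx=2, offset=7
L1[5] = 0
L2[0][2] = 49
paddr = 49 * 8 + 7 = 399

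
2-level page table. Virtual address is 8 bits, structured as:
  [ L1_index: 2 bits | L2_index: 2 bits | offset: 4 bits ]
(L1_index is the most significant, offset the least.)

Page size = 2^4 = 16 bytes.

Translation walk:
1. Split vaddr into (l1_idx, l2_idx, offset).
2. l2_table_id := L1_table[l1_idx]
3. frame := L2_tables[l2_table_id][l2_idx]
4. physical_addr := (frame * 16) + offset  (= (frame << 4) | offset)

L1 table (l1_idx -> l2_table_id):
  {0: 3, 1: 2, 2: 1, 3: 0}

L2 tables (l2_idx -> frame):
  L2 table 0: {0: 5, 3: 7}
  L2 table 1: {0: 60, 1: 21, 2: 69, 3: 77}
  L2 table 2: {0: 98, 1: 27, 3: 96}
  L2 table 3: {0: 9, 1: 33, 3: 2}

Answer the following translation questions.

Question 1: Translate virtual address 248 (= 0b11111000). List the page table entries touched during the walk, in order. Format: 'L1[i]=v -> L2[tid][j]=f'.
Answer: L1[3]=0 -> L2[0][3]=7

Derivation:
vaddr = 248 = 0b11111000
Split: l1_idx=3, l2_idx=3, offset=8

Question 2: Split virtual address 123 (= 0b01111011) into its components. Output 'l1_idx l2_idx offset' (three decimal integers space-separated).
vaddr = 123 = 0b01111011
  top 2 bits -> l1_idx = 1
  next 2 bits -> l2_idx = 3
  bottom 4 bits -> offset = 11

Answer: 1 3 11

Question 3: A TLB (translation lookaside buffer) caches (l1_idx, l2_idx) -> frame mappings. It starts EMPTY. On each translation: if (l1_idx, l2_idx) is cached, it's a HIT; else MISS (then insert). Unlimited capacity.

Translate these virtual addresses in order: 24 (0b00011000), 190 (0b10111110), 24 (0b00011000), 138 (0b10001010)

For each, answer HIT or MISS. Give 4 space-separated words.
vaddr=24: (0,1) not in TLB -> MISS, insert
vaddr=190: (2,3) not in TLB -> MISS, insert
vaddr=24: (0,1) in TLB -> HIT
vaddr=138: (2,0) not in TLB -> MISS, insert

Answer: MISS MISS HIT MISS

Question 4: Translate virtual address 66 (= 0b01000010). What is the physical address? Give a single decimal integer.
Answer: 1570

Derivation:
vaddr = 66 = 0b01000010
Split: l1_idx=1, l2_idx=0, offset=2
L1[1] = 2
L2[2][0] = 98
paddr = 98 * 16 + 2 = 1570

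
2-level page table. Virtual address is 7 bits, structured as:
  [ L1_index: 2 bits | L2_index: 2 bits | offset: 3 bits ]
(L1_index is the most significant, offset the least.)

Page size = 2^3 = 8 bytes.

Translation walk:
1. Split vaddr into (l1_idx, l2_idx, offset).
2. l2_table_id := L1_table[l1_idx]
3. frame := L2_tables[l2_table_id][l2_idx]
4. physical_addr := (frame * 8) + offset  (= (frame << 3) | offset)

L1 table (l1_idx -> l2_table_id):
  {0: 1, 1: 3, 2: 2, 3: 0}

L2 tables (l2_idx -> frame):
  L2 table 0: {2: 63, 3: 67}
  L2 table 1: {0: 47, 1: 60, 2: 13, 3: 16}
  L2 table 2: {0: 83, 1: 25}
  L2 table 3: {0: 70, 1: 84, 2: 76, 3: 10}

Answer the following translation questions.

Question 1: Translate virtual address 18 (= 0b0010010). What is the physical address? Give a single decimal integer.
vaddr = 18 = 0b0010010
Split: l1_idx=0, l2_idx=2, offset=2
L1[0] = 1
L2[1][2] = 13
paddr = 13 * 8 + 2 = 106

Answer: 106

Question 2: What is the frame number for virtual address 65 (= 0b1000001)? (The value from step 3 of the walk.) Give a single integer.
vaddr = 65: l1_idx=2, l2_idx=0
L1[2] = 2; L2[2][0] = 83

Answer: 83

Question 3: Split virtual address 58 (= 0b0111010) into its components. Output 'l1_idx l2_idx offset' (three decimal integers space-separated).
Answer: 1 3 2

Derivation:
vaddr = 58 = 0b0111010
  top 2 bits -> l1_idx = 1
  next 2 bits -> l2_idx = 3
  bottom 3 bits -> offset = 2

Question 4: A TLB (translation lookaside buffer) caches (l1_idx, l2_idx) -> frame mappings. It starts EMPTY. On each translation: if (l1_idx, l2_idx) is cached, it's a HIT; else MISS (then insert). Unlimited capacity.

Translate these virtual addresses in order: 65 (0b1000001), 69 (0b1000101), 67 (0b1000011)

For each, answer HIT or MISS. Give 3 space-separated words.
Answer: MISS HIT HIT

Derivation:
vaddr=65: (2,0) not in TLB -> MISS, insert
vaddr=69: (2,0) in TLB -> HIT
vaddr=67: (2,0) in TLB -> HIT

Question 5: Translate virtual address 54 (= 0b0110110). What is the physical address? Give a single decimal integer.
Answer: 614

Derivation:
vaddr = 54 = 0b0110110
Split: l1_idx=1, l2_idx=2, offset=6
L1[1] = 3
L2[3][2] = 76
paddr = 76 * 8 + 6 = 614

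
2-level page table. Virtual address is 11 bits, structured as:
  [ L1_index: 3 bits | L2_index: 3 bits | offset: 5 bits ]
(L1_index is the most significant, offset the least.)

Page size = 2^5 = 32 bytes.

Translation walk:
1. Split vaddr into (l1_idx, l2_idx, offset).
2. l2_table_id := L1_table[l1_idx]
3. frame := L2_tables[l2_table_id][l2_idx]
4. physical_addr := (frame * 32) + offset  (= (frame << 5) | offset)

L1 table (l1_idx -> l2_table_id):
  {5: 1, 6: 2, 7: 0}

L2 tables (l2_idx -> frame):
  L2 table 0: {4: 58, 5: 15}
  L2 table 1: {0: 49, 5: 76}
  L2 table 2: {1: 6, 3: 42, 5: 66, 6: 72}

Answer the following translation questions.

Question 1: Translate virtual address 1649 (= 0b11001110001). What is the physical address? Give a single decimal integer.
Answer: 1361

Derivation:
vaddr = 1649 = 0b11001110001
Split: l1_idx=6, l2_idx=3, offset=17
L1[6] = 2
L2[2][3] = 42
paddr = 42 * 32 + 17 = 1361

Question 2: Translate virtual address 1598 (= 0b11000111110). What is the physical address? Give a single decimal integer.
vaddr = 1598 = 0b11000111110
Split: l1_idx=6, l2_idx=1, offset=30
L1[6] = 2
L2[2][1] = 6
paddr = 6 * 32 + 30 = 222

Answer: 222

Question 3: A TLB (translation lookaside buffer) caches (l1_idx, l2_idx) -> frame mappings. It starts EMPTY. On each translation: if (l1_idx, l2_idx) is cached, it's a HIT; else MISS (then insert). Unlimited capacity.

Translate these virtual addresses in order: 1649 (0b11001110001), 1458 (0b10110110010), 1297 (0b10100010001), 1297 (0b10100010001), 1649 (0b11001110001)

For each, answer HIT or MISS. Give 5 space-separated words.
Answer: MISS MISS MISS HIT HIT

Derivation:
vaddr=1649: (6,3) not in TLB -> MISS, insert
vaddr=1458: (5,5) not in TLB -> MISS, insert
vaddr=1297: (5,0) not in TLB -> MISS, insert
vaddr=1297: (5,0) in TLB -> HIT
vaddr=1649: (6,3) in TLB -> HIT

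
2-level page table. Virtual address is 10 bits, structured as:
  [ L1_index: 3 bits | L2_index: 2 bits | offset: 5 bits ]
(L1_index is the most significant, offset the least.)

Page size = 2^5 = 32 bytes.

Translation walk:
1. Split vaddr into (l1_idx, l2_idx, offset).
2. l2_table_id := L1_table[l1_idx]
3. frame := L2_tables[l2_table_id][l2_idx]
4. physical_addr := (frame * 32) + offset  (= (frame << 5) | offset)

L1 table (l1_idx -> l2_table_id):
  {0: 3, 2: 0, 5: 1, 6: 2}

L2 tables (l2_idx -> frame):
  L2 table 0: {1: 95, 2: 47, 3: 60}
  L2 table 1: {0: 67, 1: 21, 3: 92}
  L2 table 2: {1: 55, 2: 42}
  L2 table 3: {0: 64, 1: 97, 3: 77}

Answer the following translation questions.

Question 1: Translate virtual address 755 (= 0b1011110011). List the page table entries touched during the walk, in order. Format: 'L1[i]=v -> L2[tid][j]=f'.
vaddr = 755 = 0b1011110011
Split: l1_idx=5, l2_idx=3, offset=19

Answer: L1[5]=1 -> L2[1][3]=92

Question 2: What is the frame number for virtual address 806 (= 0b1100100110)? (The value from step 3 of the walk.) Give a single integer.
vaddr = 806: l1_idx=6, l2_idx=1
L1[6] = 2; L2[2][1] = 55

Answer: 55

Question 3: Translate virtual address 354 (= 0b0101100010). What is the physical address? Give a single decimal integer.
vaddr = 354 = 0b0101100010
Split: l1_idx=2, l2_idx=3, offset=2
L1[2] = 0
L2[0][3] = 60
paddr = 60 * 32 + 2 = 1922

Answer: 1922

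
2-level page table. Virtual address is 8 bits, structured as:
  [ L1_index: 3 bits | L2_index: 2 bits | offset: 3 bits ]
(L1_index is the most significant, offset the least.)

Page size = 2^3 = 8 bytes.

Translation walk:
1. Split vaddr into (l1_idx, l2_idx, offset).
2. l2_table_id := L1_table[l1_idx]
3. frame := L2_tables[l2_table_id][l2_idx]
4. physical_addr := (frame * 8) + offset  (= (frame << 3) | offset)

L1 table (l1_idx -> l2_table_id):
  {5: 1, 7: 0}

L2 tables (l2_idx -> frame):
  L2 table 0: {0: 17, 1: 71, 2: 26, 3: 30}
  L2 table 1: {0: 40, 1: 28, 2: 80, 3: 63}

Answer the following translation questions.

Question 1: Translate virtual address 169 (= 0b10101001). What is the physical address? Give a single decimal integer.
Answer: 225

Derivation:
vaddr = 169 = 0b10101001
Split: l1_idx=5, l2_idx=1, offset=1
L1[5] = 1
L2[1][1] = 28
paddr = 28 * 8 + 1 = 225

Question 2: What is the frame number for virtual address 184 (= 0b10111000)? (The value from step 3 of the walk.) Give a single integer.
Answer: 63

Derivation:
vaddr = 184: l1_idx=5, l2_idx=3
L1[5] = 1; L2[1][3] = 63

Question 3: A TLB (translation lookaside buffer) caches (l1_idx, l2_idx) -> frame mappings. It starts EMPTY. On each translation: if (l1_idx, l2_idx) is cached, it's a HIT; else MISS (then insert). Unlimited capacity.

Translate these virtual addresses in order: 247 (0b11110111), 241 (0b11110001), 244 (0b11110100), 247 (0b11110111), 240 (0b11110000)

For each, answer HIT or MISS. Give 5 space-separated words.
vaddr=247: (7,2) not in TLB -> MISS, insert
vaddr=241: (7,2) in TLB -> HIT
vaddr=244: (7,2) in TLB -> HIT
vaddr=247: (7,2) in TLB -> HIT
vaddr=240: (7,2) in TLB -> HIT

Answer: MISS HIT HIT HIT HIT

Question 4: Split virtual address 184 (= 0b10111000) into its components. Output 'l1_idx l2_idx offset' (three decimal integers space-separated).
Answer: 5 3 0

Derivation:
vaddr = 184 = 0b10111000
  top 3 bits -> l1_idx = 5
  next 2 bits -> l2_idx = 3
  bottom 3 bits -> offset = 0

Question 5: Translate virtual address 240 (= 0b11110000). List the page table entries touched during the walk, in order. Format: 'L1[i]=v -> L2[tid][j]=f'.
Answer: L1[7]=0 -> L2[0][2]=26

Derivation:
vaddr = 240 = 0b11110000
Split: l1_idx=7, l2_idx=2, offset=0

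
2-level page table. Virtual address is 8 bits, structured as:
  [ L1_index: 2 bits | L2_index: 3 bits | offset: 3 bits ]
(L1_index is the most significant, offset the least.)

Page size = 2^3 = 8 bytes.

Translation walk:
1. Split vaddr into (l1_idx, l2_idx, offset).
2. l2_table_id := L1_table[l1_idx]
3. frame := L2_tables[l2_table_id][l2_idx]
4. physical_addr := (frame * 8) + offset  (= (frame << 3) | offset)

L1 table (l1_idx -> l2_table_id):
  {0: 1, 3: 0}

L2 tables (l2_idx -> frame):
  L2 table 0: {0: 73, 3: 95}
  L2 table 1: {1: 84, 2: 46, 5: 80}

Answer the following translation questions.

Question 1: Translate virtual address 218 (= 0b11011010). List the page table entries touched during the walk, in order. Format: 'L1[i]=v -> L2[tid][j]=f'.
Answer: L1[3]=0 -> L2[0][3]=95

Derivation:
vaddr = 218 = 0b11011010
Split: l1_idx=3, l2_idx=3, offset=2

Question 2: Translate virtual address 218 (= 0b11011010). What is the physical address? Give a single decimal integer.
Answer: 762

Derivation:
vaddr = 218 = 0b11011010
Split: l1_idx=3, l2_idx=3, offset=2
L1[3] = 0
L2[0][3] = 95
paddr = 95 * 8 + 2 = 762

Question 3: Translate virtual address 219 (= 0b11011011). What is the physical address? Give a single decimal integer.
vaddr = 219 = 0b11011011
Split: l1_idx=3, l2_idx=3, offset=3
L1[3] = 0
L2[0][3] = 95
paddr = 95 * 8 + 3 = 763

Answer: 763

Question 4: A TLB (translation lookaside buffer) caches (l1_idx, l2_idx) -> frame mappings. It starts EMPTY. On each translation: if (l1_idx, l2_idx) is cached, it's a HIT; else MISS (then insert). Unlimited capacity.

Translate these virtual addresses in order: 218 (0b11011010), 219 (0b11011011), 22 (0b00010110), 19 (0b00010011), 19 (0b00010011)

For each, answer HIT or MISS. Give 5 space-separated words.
Answer: MISS HIT MISS HIT HIT

Derivation:
vaddr=218: (3,3) not in TLB -> MISS, insert
vaddr=219: (3,3) in TLB -> HIT
vaddr=22: (0,2) not in TLB -> MISS, insert
vaddr=19: (0,2) in TLB -> HIT
vaddr=19: (0,2) in TLB -> HIT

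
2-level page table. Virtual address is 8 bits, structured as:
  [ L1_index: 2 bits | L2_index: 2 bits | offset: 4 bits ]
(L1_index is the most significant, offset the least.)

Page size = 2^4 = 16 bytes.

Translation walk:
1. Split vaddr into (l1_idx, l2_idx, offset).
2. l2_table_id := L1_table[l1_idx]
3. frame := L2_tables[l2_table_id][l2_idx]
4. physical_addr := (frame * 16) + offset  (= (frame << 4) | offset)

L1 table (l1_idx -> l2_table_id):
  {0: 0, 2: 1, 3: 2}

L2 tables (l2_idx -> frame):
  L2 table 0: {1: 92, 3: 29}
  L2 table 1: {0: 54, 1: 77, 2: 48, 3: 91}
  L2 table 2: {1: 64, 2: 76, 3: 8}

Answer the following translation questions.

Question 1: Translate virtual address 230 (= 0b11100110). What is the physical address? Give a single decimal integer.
vaddr = 230 = 0b11100110
Split: l1_idx=3, l2_idx=2, offset=6
L1[3] = 2
L2[2][2] = 76
paddr = 76 * 16 + 6 = 1222

Answer: 1222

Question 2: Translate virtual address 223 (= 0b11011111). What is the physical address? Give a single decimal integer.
Answer: 1039

Derivation:
vaddr = 223 = 0b11011111
Split: l1_idx=3, l2_idx=1, offset=15
L1[3] = 2
L2[2][1] = 64
paddr = 64 * 16 + 15 = 1039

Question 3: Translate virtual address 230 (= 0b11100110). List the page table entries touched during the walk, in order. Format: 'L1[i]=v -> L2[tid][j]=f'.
vaddr = 230 = 0b11100110
Split: l1_idx=3, l2_idx=2, offset=6

Answer: L1[3]=2 -> L2[2][2]=76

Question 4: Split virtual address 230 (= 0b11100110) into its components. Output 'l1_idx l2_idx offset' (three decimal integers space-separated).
Answer: 3 2 6

Derivation:
vaddr = 230 = 0b11100110
  top 2 bits -> l1_idx = 3
  next 2 bits -> l2_idx = 2
  bottom 4 bits -> offset = 6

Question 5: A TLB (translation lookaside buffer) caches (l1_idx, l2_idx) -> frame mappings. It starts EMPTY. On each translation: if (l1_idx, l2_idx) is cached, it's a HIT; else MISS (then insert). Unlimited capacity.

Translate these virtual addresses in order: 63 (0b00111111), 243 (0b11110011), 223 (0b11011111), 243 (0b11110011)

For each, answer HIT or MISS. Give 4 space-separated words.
Answer: MISS MISS MISS HIT

Derivation:
vaddr=63: (0,3) not in TLB -> MISS, insert
vaddr=243: (3,3) not in TLB -> MISS, insert
vaddr=223: (3,1) not in TLB -> MISS, insert
vaddr=243: (3,3) in TLB -> HIT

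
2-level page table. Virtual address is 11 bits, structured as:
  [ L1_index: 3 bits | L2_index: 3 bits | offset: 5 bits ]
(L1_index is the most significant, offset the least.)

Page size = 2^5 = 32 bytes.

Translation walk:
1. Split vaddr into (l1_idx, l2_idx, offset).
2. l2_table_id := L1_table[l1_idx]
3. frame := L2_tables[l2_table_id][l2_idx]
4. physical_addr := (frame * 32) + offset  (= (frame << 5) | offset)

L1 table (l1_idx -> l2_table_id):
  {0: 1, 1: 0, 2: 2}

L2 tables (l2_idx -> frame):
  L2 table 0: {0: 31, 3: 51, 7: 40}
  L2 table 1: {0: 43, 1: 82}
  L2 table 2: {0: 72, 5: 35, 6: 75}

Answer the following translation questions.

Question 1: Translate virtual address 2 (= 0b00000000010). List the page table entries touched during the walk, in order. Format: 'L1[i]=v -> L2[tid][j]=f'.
Answer: L1[0]=1 -> L2[1][0]=43

Derivation:
vaddr = 2 = 0b00000000010
Split: l1_idx=0, l2_idx=0, offset=2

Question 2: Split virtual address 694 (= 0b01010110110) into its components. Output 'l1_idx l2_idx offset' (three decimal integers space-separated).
vaddr = 694 = 0b01010110110
  top 3 bits -> l1_idx = 2
  next 3 bits -> l2_idx = 5
  bottom 5 bits -> offset = 22

Answer: 2 5 22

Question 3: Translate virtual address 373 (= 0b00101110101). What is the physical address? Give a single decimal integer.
Answer: 1653

Derivation:
vaddr = 373 = 0b00101110101
Split: l1_idx=1, l2_idx=3, offset=21
L1[1] = 0
L2[0][3] = 51
paddr = 51 * 32 + 21 = 1653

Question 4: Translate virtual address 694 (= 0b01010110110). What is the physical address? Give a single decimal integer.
vaddr = 694 = 0b01010110110
Split: l1_idx=2, l2_idx=5, offset=22
L1[2] = 2
L2[2][5] = 35
paddr = 35 * 32 + 22 = 1142

Answer: 1142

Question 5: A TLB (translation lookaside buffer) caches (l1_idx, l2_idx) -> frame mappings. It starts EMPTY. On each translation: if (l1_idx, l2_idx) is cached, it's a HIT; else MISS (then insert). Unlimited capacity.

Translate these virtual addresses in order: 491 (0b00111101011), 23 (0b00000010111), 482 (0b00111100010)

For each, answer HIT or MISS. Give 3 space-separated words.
vaddr=491: (1,7) not in TLB -> MISS, insert
vaddr=23: (0,0) not in TLB -> MISS, insert
vaddr=482: (1,7) in TLB -> HIT

Answer: MISS MISS HIT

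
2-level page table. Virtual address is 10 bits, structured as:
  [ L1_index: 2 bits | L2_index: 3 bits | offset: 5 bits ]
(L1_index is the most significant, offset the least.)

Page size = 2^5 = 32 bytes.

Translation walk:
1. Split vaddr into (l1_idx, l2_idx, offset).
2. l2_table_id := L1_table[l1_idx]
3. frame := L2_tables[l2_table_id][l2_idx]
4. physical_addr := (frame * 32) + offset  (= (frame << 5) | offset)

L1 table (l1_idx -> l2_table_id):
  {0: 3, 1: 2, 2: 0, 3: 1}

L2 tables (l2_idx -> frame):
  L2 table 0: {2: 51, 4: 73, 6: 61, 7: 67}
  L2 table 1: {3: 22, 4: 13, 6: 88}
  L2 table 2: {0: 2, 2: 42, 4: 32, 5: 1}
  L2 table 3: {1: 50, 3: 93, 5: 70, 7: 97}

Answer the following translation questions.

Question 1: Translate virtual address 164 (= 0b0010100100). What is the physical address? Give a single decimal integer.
Answer: 2244

Derivation:
vaddr = 164 = 0b0010100100
Split: l1_idx=0, l2_idx=5, offset=4
L1[0] = 3
L2[3][5] = 70
paddr = 70 * 32 + 4 = 2244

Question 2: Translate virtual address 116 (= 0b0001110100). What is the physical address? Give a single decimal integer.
Answer: 2996

Derivation:
vaddr = 116 = 0b0001110100
Split: l1_idx=0, l2_idx=3, offset=20
L1[0] = 3
L2[3][3] = 93
paddr = 93 * 32 + 20 = 2996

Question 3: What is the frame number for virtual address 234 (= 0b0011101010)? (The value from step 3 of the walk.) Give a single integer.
vaddr = 234: l1_idx=0, l2_idx=7
L1[0] = 3; L2[3][7] = 97

Answer: 97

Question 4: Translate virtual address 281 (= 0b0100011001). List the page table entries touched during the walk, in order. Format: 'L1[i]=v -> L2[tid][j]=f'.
vaddr = 281 = 0b0100011001
Split: l1_idx=1, l2_idx=0, offset=25

Answer: L1[1]=2 -> L2[2][0]=2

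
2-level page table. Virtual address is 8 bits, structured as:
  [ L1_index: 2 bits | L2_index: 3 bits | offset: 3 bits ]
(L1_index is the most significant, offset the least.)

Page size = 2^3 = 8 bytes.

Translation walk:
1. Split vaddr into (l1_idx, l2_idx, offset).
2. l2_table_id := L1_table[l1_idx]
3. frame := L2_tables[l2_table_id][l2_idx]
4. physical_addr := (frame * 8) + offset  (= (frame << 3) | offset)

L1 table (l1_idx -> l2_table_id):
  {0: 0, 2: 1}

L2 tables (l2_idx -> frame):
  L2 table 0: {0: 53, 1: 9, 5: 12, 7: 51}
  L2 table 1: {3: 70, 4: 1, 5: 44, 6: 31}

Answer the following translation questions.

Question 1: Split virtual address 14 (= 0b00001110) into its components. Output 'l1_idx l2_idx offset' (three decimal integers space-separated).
vaddr = 14 = 0b00001110
  top 2 bits -> l1_idx = 0
  next 3 bits -> l2_idx = 1
  bottom 3 bits -> offset = 6

Answer: 0 1 6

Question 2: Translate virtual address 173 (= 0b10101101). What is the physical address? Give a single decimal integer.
vaddr = 173 = 0b10101101
Split: l1_idx=2, l2_idx=5, offset=5
L1[2] = 1
L2[1][5] = 44
paddr = 44 * 8 + 5 = 357

Answer: 357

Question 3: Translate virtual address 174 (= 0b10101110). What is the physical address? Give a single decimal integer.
Answer: 358

Derivation:
vaddr = 174 = 0b10101110
Split: l1_idx=2, l2_idx=5, offset=6
L1[2] = 1
L2[1][5] = 44
paddr = 44 * 8 + 6 = 358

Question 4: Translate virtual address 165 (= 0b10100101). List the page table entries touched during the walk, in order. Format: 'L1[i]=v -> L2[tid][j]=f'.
Answer: L1[2]=1 -> L2[1][4]=1

Derivation:
vaddr = 165 = 0b10100101
Split: l1_idx=2, l2_idx=4, offset=5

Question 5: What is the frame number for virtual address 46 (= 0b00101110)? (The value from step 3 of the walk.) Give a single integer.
Answer: 12

Derivation:
vaddr = 46: l1_idx=0, l2_idx=5
L1[0] = 0; L2[0][5] = 12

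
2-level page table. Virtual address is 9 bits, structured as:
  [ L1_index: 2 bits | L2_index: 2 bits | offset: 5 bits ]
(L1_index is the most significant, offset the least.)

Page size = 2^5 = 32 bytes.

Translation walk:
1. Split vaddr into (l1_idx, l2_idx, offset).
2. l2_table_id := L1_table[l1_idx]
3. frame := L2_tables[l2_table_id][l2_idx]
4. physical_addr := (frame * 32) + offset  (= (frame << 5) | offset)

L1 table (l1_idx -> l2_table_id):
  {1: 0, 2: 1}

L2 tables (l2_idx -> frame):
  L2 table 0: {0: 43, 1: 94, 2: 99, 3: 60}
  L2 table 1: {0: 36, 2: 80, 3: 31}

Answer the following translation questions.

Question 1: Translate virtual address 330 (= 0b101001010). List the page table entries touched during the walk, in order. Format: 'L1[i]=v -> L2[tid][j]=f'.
vaddr = 330 = 0b101001010
Split: l1_idx=2, l2_idx=2, offset=10

Answer: L1[2]=1 -> L2[1][2]=80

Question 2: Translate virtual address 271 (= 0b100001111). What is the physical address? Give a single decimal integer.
Answer: 1167

Derivation:
vaddr = 271 = 0b100001111
Split: l1_idx=2, l2_idx=0, offset=15
L1[2] = 1
L2[1][0] = 36
paddr = 36 * 32 + 15 = 1167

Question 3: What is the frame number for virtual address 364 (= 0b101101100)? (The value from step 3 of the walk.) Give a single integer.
Answer: 31

Derivation:
vaddr = 364: l1_idx=2, l2_idx=3
L1[2] = 1; L2[1][3] = 31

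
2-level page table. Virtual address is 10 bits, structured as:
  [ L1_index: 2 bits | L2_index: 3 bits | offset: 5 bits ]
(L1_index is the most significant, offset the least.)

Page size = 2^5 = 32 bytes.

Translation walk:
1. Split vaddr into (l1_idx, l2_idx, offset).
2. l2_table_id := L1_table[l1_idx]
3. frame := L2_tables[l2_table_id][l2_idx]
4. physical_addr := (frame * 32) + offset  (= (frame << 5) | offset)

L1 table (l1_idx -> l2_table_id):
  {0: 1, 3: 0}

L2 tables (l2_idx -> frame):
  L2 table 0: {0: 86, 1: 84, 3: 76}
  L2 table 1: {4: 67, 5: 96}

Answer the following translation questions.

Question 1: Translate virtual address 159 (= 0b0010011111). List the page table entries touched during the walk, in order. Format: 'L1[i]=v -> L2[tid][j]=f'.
Answer: L1[0]=1 -> L2[1][4]=67

Derivation:
vaddr = 159 = 0b0010011111
Split: l1_idx=0, l2_idx=4, offset=31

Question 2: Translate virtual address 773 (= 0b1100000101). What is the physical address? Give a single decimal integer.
Answer: 2757

Derivation:
vaddr = 773 = 0b1100000101
Split: l1_idx=3, l2_idx=0, offset=5
L1[3] = 0
L2[0][0] = 86
paddr = 86 * 32 + 5 = 2757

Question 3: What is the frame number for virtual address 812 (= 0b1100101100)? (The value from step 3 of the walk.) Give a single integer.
vaddr = 812: l1_idx=3, l2_idx=1
L1[3] = 0; L2[0][1] = 84

Answer: 84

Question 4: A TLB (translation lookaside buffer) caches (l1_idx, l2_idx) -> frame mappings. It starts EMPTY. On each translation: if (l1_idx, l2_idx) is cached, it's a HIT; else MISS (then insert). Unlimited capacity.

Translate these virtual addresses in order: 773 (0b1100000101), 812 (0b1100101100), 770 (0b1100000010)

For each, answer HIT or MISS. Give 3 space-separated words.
vaddr=773: (3,0) not in TLB -> MISS, insert
vaddr=812: (3,1) not in TLB -> MISS, insert
vaddr=770: (3,0) in TLB -> HIT

Answer: MISS MISS HIT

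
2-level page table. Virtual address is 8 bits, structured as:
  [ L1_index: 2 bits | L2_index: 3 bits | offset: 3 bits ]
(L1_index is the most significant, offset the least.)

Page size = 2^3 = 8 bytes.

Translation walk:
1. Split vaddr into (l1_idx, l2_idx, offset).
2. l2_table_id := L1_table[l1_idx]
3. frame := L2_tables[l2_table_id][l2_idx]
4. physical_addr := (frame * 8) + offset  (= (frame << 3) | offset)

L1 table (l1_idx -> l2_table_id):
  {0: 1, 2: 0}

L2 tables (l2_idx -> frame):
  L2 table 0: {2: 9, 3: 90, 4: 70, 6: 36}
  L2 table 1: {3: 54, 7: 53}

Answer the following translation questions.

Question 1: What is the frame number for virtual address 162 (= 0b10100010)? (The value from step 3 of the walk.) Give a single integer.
vaddr = 162: l1_idx=2, l2_idx=4
L1[2] = 0; L2[0][4] = 70

Answer: 70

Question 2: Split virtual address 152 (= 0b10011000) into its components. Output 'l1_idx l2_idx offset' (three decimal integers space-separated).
vaddr = 152 = 0b10011000
  top 2 bits -> l1_idx = 2
  next 3 bits -> l2_idx = 3
  bottom 3 bits -> offset = 0

Answer: 2 3 0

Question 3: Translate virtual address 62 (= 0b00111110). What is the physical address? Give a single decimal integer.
vaddr = 62 = 0b00111110
Split: l1_idx=0, l2_idx=7, offset=6
L1[0] = 1
L2[1][7] = 53
paddr = 53 * 8 + 6 = 430

Answer: 430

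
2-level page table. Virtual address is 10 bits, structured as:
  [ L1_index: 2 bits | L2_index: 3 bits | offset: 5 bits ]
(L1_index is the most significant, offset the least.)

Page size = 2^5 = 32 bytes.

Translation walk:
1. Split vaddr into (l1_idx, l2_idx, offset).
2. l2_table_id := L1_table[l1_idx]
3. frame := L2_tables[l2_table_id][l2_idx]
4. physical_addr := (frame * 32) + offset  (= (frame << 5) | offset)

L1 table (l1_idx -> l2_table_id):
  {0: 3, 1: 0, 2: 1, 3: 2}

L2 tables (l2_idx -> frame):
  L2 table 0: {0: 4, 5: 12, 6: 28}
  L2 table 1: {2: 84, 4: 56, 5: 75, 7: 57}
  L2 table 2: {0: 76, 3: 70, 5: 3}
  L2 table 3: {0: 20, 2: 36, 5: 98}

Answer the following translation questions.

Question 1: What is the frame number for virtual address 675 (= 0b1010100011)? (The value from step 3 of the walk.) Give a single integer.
Answer: 75

Derivation:
vaddr = 675: l1_idx=2, l2_idx=5
L1[2] = 1; L2[1][5] = 75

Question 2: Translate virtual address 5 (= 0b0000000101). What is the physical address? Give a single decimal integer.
Answer: 645

Derivation:
vaddr = 5 = 0b0000000101
Split: l1_idx=0, l2_idx=0, offset=5
L1[0] = 3
L2[3][0] = 20
paddr = 20 * 32 + 5 = 645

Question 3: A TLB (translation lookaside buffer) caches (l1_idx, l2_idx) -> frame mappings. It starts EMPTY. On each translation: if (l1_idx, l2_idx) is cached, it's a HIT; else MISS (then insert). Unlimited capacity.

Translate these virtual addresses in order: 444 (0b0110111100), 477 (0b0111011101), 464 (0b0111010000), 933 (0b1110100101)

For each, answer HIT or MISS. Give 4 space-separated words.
Answer: MISS MISS HIT MISS

Derivation:
vaddr=444: (1,5) not in TLB -> MISS, insert
vaddr=477: (1,6) not in TLB -> MISS, insert
vaddr=464: (1,6) in TLB -> HIT
vaddr=933: (3,5) not in TLB -> MISS, insert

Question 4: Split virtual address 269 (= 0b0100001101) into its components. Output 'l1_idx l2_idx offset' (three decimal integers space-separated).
Answer: 1 0 13

Derivation:
vaddr = 269 = 0b0100001101
  top 2 bits -> l1_idx = 1
  next 3 bits -> l2_idx = 0
  bottom 5 bits -> offset = 13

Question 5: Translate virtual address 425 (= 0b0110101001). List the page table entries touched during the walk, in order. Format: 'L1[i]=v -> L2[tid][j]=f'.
Answer: L1[1]=0 -> L2[0][5]=12

Derivation:
vaddr = 425 = 0b0110101001
Split: l1_idx=1, l2_idx=5, offset=9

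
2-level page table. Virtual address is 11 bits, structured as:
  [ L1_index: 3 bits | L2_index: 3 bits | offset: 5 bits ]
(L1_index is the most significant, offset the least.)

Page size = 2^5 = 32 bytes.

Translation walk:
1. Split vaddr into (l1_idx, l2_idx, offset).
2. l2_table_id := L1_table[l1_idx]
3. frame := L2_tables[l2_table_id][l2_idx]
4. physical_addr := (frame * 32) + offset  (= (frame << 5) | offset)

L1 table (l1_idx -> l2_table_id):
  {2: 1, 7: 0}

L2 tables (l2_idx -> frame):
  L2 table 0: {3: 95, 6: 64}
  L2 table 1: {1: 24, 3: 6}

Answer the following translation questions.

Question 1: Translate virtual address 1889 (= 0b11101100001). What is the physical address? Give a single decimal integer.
Answer: 3041

Derivation:
vaddr = 1889 = 0b11101100001
Split: l1_idx=7, l2_idx=3, offset=1
L1[7] = 0
L2[0][3] = 95
paddr = 95 * 32 + 1 = 3041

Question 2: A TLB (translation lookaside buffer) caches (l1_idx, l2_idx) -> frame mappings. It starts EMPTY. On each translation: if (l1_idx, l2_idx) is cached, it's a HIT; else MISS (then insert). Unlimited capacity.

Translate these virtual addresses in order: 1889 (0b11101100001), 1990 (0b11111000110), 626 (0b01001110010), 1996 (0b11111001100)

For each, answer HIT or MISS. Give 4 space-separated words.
Answer: MISS MISS MISS HIT

Derivation:
vaddr=1889: (7,3) not in TLB -> MISS, insert
vaddr=1990: (7,6) not in TLB -> MISS, insert
vaddr=626: (2,3) not in TLB -> MISS, insert
vaddr=1996: (7,6) in TLB -> HIT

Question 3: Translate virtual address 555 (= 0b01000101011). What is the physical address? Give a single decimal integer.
Answer: 779

Derivation:
vaddr = 555 = 0b01000101011
Split: l1_idx=2, l2_idx=1, offset=11
L1[2] = 1
L2[1][1] = 24
paddr = 24 * 32 + 11 = 779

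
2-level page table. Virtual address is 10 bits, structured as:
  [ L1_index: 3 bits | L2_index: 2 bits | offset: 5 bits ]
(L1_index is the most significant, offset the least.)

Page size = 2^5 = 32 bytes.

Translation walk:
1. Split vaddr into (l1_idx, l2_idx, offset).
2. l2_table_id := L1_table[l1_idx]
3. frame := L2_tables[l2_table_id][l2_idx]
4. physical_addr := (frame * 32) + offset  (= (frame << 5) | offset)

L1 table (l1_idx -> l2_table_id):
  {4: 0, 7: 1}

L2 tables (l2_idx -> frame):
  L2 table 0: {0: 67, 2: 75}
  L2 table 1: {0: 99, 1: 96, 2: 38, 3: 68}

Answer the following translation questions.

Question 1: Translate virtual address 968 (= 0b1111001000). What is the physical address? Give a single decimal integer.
Answer: 1224

Derivation:
vaddr = 968 = 0b1111001000
Split: l1_idx=7, l2_idx=2, offset=8
L1[7] = 1
L2[1][2] = 38
paddr = 38 * 32 + 8 = 1224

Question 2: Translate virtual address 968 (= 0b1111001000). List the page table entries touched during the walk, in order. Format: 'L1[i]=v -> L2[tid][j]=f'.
Answer: L1[7]=1 -> L2[1][2]=38

Derivation:
vaddr = 968 = 0b1111001000
Split: l1_idx=7, l2_idx=2, offset=8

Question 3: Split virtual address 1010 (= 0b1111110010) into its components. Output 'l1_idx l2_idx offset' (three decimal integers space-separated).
vaddr = 1010 = 0b1111110010
  top 3 bits -> l1_idx = 7
  next 2 bits -> l2_idx = 3
  bottom 5 bits -> offset = 18

Answer: 7 3 18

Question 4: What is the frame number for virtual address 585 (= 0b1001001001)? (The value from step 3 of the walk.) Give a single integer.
Answer: 75

Derivation:
vaddr = 585: l1_idx=4, l2_idx=2
L1[4] = 0; L2[0][2] = 75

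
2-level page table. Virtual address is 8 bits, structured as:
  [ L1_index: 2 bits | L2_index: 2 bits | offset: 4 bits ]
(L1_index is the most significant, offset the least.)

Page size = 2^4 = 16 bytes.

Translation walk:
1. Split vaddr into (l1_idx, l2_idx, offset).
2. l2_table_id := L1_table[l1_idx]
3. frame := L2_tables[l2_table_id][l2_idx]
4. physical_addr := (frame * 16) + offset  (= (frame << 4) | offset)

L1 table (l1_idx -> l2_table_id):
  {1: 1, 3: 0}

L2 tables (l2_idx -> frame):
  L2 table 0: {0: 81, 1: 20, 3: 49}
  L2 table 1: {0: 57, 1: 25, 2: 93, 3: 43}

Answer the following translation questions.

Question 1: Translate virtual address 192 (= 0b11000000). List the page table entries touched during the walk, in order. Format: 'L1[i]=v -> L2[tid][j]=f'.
vaddr = 192 = 0b11000000
Split: l1_idx=3, l2_idx=0, offset=0

Answer: L1[3]=0 -> L2[0][0]=81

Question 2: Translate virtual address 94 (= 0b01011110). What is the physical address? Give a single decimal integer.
Answer: 414

Derivation:
vaddr = 94 = 0b01011110
Split: l1_idx=1, l2_idx=1, offset=14
L1[1] = 1
L2[1][1] = 25
paddr = 25 * 16 + 14 = 414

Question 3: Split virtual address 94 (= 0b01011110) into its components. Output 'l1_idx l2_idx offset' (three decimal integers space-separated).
Answer: 1 1 14

Derivation:
vaddr = 94 = 0b01011110
  top 2 bits -> l1_idx = 1
  next 2 bits -> l2_idx = 1
  bottom 4 bits -> offset = 14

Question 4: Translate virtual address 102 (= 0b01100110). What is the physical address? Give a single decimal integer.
Answer: 1494

Derivation:
vaddr = 102 = 0b01100110
Split: l1_idx=1, l2_idx=2, offset=6
L1[1] = 1
L2[1][2] = 93
paddr = 93 * 16 + 6 = 1494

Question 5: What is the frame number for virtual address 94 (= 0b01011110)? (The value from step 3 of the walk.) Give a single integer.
Answer: 25

Derivation:
vaddr = 94: l1_idx=1, l2_idx=1
L1[1] = 1; L2[1][1] = 25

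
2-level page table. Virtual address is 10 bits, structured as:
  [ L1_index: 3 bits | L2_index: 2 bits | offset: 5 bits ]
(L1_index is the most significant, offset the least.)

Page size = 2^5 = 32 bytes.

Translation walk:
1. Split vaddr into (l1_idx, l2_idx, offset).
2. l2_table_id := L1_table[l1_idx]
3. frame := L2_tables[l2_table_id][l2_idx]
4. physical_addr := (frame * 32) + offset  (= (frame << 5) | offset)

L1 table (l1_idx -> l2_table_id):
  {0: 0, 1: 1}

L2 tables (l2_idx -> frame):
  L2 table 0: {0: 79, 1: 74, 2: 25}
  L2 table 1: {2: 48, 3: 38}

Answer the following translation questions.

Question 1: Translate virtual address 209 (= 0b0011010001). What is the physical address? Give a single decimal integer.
Answer: 1553

Derivation:
vaddr = 209 = 0b0011010001
Split: l1_idx=1, l2_idx=2, offset=17
L1[1] = 1
L2[1][2] = 48
paddr = 48 * 32 + 17 = 1553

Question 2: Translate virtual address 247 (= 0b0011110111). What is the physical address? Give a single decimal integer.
vaddr = 247 = 0b0011110111
Split: l1_idx=1, l2_idx=3, offset=23
L1[1] = 1
L2[1][3] = 38
paddr = 38 * 32 + 23 = 1239

Answer: 1239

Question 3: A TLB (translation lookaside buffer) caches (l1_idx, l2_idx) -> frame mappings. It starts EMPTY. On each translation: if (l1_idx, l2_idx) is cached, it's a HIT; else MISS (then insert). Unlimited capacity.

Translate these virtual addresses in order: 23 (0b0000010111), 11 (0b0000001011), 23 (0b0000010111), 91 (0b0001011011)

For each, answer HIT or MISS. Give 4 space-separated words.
Answer: MISS HIT HIT MISS

Derivation:
vaddr=23: (0,0) not in TLB -> MISS, insert
vaddr=11: (0,0) in TLB -> HIT
vaddr=23: (0,0) in TLB -> HIT
vaddr=91: (0,2) not in TLB -> MISS, insert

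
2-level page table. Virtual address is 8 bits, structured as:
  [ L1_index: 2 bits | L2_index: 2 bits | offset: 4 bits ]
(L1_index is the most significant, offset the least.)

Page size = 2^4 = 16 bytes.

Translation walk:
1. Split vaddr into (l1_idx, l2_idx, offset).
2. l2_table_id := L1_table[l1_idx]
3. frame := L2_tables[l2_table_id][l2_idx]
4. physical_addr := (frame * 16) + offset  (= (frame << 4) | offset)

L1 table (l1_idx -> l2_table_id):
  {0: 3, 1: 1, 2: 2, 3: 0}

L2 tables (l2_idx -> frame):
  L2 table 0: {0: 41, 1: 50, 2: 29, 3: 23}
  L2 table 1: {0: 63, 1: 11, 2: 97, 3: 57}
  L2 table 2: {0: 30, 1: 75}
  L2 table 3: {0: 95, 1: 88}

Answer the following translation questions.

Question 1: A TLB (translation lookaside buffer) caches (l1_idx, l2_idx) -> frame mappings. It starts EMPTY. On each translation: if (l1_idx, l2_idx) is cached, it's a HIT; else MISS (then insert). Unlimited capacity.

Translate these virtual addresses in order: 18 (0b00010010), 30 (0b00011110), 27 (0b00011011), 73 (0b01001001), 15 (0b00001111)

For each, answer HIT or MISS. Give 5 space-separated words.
Answer: MISS HIT HIT MISS MISS

Derivation:
vaddr=18: (0,1) not in TLB -> MISS, insert
vaddr=30: (0,1) in TLB -> HIT
vaddr=27: (0,1) in TLB -> HIT
vaddr=73: (1,0) not in TLB -> MISS, insert
vaddr=15: (0,0) not in TLB -> MISS, insert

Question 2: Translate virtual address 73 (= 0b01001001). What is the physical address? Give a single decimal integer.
vaddr = 73 = 0b01001001
Split: l1_idx=1, l2_idx=0, offset=9
L1[1] = 1
L2[1][0] = 63
paddr = 63 * 16 + 9 = 1017

Answer: 1017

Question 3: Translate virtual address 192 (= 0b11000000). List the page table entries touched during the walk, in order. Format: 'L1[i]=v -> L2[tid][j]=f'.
Answer: L1[3]=0 -> L2[0][0]=41

Derivation:
vaddr = 192 = 0b11000000
Split: l1_idx=3, l2_idx=0, offset=0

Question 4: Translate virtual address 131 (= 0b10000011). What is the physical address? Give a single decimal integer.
vaddr = 131 = 0b10000011
Split: l1_idx=2, l2_idx=0, offset=3
L1[2] = 2
L2[2][0] = 30
paddr = 30 * 16 + 3 = 483

Answer: 483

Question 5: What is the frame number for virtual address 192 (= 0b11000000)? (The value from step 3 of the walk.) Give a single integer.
Answer: 41

Derivation:
vaddr = 192: l1_idx=3, l2_idx=0
L1[3] = 0; L2[0][0] = 41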